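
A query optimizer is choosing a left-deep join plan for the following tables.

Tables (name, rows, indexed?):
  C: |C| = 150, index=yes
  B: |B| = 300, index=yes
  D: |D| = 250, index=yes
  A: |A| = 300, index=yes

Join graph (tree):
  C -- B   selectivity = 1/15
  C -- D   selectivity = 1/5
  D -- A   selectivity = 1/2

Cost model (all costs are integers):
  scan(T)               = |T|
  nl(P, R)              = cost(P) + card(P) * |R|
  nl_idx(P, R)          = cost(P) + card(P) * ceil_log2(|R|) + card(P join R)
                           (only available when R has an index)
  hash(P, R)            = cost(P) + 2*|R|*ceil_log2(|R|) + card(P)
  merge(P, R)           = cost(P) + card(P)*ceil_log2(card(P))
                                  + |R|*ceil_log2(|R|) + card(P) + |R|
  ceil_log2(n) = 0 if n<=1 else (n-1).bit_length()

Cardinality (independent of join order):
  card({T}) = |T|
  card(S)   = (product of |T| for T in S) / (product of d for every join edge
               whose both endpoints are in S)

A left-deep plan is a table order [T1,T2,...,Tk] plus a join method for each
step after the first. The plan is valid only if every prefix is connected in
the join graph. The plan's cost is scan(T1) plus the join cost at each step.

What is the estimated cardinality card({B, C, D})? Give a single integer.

150000

Tables in S: B(300), C(150), D(250)
Edges inside S: C-B(d=15), C-D(d=5)
numerator = 300 * 150 * 250 = 11250000
denominator = 15 * 5 = 75
card(S) = 11250000 / 75 = 150000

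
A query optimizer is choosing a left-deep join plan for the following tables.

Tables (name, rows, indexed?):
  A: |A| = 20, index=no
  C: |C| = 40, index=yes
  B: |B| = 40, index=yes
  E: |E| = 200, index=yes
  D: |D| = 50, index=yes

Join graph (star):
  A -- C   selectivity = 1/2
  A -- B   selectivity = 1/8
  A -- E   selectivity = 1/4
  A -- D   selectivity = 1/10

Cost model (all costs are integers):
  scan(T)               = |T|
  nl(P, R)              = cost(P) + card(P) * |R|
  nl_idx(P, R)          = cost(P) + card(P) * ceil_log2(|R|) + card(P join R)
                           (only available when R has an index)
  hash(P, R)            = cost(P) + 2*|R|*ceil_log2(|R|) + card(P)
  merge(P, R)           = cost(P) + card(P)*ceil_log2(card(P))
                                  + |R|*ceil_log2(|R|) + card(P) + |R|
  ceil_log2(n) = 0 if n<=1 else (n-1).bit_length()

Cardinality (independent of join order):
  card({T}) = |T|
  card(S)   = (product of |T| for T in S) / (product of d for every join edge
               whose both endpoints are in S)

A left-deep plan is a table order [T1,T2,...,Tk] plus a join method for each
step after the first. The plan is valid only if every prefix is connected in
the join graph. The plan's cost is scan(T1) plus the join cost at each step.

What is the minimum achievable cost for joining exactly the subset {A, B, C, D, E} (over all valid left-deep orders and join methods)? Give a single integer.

Selinger DP over subsets of {A,B,C,D,E}:
  {A}: scan cost=20, card=20
  {C}: scan cost=40, card=40
  {B}: scan cost=40, card=40
  {E}: scan cost=200, card=200
  {D}: scan cost=50, card=50
  {AC}: card=400; try (A,hash)→280, (C,merge)→420, (A,merge)→440, (C,hash)→520, (C,nl_idx)→540, (C,nl)→820 …(+1); best=280 via (A,hash)
  {AB}: card=100; try (B,nl_idx)→240, (A,hash)→280, (B,merge)→420, (A,merge)→440, (B,hash)→520, (B,nl)→820 …(+1); best=240 via (B,nl_idx)
  {AE}: card=1000; try (A,hash)→600, (E,nl_idx)→1180, (E,merge)→1940, (A,merge)→2120, (E,hash)→3240, (E,nl)→4020 …(+1); best=600 via (A,hash)
  {AD}: card=100; try (D,nl_idx)→240, (A,hash)→300, (D,merge)→490, (A,merge)→520, (D,hash)→640, (D,nl)→1020 …(+1); best=240 via (D,nl_idx)
  {ABC}: card=2000; try (C,hash)→820, (B,hash)→1160, (C,merge)→1320, (C,nl_idx)→2840, (C,nl)→4240, (B,merge)→4560 …(+2); best=820 via (C,hash)
  {ACE}: card=20000; try (C,hash)→2080, (E,hash)→3880, (E,merge)→6080, (C,merge)→11880, (E,nl_idx)→23480, (C,nl_idx)→26600 …(+2); best=2080 via (C,hash)
  {ACD}: card=2000; try (C,hash)→820, (D,hash)→1280, (C,merge)→1320, (C,nl_idx)→2840, (C,nl)→4240, (D,merge)→4630 …(+2); best=820 via (C,hash)
  {ABE}: card=5000; try (B,hash)→2080, (E,merge)→2840, (E,hash)→3540, (E,nl_idx)→6040, (B,nl_idx)→11600, (B,merge)→11880 …(+2); best=2080 via (B,hash)
  {ABD}: card=500; try (B,hash)→820, (D,hash)→940, (B,merge)→1320, (D,nl_idx)→1340, (B,nl_idx)→1340, (D,merge)→1390 …(+2); best=820 via (B,hash)
  {ADE}: card=5000; try (D,hash)→2200, (E,merge)→2840, (E,hash)→3540, (E,nl_idx)→6040, (D,nl_idx)→11600, (D,merge)→11950 …(+2); best=2200 via (D,hash)
  {ABCE}: card=100000; try (E,hash)→6020, (C,hash)→7560, (B,hash)→22560, (E,merge)→26620, (C,merge)→72360, (E,nl_idx)→116820 …(+6); best=6020 via (E,hash)
  {ABCD}: card=10000; try (C,hash)→1800, (B,hash)→3300, (D,hash)→3420, (C,merge)→6100, (C,nl_idx)→13820, (C,nl)→20820 …(+6); best=1800 via (C,hash)
  {ACDE}: card=100000; try (E,hash)→6020, (C,hash)→7680, (D,hash)→22680, (E,merge)→26620, (C,merge)→72480, (E,nl_idx)→116820 …(+6); best=6020 via (E,hash)
  {ABDE}: card=25000; try (E,hash)→4520, (E,merge)→7620, (D,hash)→7680, (B,hash)→7680, (E,nl_idx)→29820, (D,nl_idx)→57080 …(+6); best=4520 via (E,hash)
  {ABCDE}: card=500000; try (E,hash)→15000, (C,hash)→30000, (B,hash)→106500, (D,hash)→106620, (E,merge)→153600, (C,merge)→404800 …(+10); best=15000 via (E,hash)

15000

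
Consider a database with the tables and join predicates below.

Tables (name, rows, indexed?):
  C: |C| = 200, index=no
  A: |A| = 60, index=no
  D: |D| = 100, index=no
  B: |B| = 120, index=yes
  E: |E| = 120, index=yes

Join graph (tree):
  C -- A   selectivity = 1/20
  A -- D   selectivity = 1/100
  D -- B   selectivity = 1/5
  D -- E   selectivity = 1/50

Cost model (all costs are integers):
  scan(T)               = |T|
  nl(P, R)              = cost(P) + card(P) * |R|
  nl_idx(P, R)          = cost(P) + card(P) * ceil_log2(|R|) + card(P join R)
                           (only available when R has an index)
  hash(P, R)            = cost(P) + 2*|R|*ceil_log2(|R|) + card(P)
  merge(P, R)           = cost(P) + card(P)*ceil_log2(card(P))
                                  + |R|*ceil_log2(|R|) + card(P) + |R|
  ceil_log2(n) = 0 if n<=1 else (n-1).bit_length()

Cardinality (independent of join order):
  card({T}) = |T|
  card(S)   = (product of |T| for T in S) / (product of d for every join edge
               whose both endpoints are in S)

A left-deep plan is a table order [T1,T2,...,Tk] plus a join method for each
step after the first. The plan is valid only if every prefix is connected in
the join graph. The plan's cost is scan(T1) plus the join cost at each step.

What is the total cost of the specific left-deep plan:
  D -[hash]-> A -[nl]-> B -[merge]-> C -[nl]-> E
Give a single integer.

step 1: scan D: cost=100, card=100
step 2: join A via hash
    card(P join A) = 100*60/(100) = 60
    cost = 100 + 2*60*6 + 100 = 920
step 3: join B via nl
    card(P join B) = 60*120/(5) = 1440
    cost = 920 + 60*120 = 8120
step 4: join C via merge
    card(P join C) = 1440*200/(20) = 14400
    cost = 8120 + 1440*11 + 200*8 + 1440 + 200 = 27200
step 5: join E via nl
    card(P join E) = 14400*120/(50) = 34560
    cost = 27200 + 14400*120 = 1755200

1755200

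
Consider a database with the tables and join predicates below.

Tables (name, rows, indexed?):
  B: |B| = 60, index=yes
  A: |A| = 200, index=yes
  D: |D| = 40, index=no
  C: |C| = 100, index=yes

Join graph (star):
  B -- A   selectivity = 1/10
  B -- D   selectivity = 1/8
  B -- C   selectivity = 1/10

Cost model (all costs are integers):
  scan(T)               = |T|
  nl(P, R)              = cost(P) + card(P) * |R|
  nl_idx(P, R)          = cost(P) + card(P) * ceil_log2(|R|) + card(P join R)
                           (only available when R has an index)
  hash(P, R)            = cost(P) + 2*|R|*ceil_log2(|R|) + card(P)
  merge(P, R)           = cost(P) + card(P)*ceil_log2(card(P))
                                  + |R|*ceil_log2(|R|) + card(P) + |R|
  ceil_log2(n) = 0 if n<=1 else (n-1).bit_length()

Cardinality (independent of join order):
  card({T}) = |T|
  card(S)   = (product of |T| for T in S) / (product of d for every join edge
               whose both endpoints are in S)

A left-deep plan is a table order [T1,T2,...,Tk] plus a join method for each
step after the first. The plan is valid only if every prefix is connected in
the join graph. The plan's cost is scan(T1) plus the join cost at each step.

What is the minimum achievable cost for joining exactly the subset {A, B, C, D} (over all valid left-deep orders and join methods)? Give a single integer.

8200

Selinger DP over subsets of {A,B,C,D}:
  {B}: scan cost=60, card=60
  {A}: scan cost=200, card=200
  {D}: scan cost=40, card=40
  {C}: scan cost=100, card=100
  {AB}: card=1200; try (B,hash)→1120, (A,nl_idx)→1740, (A,merge)→2280, (B,merge)→2420, (B,nl_idx)→2600, (A,hash)→3320 …(+2); best=1120 via (B,hash)
  {BD}: card=300; try (B,nl_idx)→580, (D,hash)→600, (B,merge)→740, (D,merge)→760, (B,hash)→800, (B,nl)→2440 …(+1); best=580 via (B,nl_idx)
  {BC}: card=600; try (B,hash)→920, (C,nl_idx)→1080, (C,merge)→1280, (B,nl_idx)→1300, (B,merge)→1320, (C,hash)→1520 …(+2); best=920 via (B,hash)
  {ABD}: card=6000; try (D,hash)→2800, (A,hash)→4080, (A,merge)→5380, (A,nl_idx)→8980, (D,merge)→15800, (D,nl)→49120 …(+1); best=2800 via (D,hash)
  {ABC}: card=12000; try (C,hash)→3720, (A,hash)→4720, (A,merge)→9320, (C,merge)→16320, (A,nl_idx)→17720, (C,nl_idx)→21520 …(+2); best=3720 via (C,hash)
  {BCD}: card=3000; try (D,hash)→2000, (C,hash)→2280, (C,merge)→4380, (C,nl_idx)→5680, (D,merge)→7800, (D,nl)→24920 …(+1); best=2000 via (D,hash)
  {ABCD}: card=60000; try (A,hash)→8200, (C,hash)→10200, (D,hash)→16200, (A,merge)→42800, (A,nl_idx)→86000, (C,merge)→87600 …(+5); best=8200 via (A,hash)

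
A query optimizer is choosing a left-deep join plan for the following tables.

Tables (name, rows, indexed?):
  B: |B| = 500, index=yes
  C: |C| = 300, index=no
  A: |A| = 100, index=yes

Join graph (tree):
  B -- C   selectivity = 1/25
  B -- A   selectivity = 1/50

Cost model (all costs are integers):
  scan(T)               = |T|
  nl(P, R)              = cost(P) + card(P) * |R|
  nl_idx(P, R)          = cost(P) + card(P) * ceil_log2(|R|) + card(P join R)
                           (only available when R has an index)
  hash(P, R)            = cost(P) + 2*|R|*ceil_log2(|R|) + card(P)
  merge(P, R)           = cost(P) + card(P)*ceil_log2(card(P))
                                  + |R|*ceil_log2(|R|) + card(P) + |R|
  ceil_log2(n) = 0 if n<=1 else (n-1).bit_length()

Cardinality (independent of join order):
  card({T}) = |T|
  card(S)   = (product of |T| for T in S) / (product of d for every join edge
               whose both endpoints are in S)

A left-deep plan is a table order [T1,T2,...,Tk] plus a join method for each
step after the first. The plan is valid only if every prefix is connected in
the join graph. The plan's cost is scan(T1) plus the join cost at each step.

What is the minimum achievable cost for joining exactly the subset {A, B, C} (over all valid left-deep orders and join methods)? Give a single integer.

8400

Selinger DP over subsets of {A,B,C}:
  {B}: scan cost=500, card=500
  {C}: scan cost=300, card=300
  {A}: scan cost=100, card=100
  {BC}: card=6000; try (C,hash)→6400, (B,merge)→8300, (C,merge)→8500, (B,nl_idx)→9000, (B,hash)→9600, (B,nl)→150300 …(+1); best=6400 via (C,hash)
  {AB}: card=1000; try (B,nl_idx)→2000, (A,hash)→2400, (A,nl_idx)→5000, (B,merge)→5900, (A,merge)→6300, (B,hash)→9200 …(+2); best=2000 via (B,nl_idx)
  {ABC}: card=12000; try (C,hash)→8400, (A,hash)→13800, (C,merge)→16000, (A,nl_idx)→60400, (A,merge)→91200, (C,nl)→302000 …(+1); best=8400 via (C,hash)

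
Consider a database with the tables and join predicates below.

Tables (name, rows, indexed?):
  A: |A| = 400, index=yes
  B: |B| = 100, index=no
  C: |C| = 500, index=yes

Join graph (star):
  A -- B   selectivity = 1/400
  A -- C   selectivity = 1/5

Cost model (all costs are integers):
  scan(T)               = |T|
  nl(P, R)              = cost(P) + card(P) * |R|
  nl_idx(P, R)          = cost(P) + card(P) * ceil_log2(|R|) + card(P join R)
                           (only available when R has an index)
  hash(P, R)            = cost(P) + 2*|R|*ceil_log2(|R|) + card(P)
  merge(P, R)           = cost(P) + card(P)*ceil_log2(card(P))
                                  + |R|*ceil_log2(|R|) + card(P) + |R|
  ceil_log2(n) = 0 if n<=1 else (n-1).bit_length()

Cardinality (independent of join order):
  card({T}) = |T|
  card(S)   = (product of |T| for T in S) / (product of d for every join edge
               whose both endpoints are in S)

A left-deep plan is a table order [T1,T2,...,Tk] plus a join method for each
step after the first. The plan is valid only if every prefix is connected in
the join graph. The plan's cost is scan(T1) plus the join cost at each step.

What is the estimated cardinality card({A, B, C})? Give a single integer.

Tables in S: A(400), B(100), C(500)
Edges inside S: A-B(d=400), A-C(d=5)
numerator = 400 * 100 * 500 = 20000000
denominator = 400 * 5 = 2000
card(S) = 20000000 / 2000 = 10000

10000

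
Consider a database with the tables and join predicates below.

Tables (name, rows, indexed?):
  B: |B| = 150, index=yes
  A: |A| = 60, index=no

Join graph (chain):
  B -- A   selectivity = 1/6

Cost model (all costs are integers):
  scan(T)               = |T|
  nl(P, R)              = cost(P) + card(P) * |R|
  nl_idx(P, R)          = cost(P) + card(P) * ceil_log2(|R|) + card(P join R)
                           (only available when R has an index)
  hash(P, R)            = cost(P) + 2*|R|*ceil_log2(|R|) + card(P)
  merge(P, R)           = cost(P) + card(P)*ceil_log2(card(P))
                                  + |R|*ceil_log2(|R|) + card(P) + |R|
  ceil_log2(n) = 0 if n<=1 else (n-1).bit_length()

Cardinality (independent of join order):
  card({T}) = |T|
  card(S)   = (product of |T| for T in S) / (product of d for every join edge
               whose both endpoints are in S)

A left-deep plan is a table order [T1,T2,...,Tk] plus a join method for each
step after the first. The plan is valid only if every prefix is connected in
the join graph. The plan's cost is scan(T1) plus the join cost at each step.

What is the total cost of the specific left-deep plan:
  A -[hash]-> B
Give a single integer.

step 1: scan A: cost=60, card=60
step 2: join B via hash
    card(P join B) = 60*150/(6) = 1500
    cost = 60 + 2*150*8 + 60 = 2520

2520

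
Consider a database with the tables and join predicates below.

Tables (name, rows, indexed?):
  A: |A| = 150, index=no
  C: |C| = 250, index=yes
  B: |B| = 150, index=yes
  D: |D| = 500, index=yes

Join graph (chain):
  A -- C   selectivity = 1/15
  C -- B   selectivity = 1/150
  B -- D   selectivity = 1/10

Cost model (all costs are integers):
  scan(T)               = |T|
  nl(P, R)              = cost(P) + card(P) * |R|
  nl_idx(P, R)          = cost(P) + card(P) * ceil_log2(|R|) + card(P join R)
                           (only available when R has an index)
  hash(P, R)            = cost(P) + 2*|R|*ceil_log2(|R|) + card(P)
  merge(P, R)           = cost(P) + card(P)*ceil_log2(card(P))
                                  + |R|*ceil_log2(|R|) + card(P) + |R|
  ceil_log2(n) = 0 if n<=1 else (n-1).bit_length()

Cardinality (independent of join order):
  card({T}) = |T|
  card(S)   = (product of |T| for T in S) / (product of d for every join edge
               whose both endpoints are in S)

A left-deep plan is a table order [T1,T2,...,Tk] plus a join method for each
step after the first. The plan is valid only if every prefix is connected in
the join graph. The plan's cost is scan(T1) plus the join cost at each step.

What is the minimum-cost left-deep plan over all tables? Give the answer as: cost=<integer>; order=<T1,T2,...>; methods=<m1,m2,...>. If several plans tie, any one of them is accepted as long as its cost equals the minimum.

Selinger DP (subsets sized 1..n):
  {A}: scan cost=150, card=150
  {C}: scan cost=250, card=250
  {B}: scan cost=150, card=150
  {D}: scan cost=500, card=500
  {AC}: card=2500; try (A,hash)→2900, (C,merge)→3750, (C,nl_idx)→3850, (A,merge)→3850, (C,hash)→4300, (C,nl)→37650 …(+1); best=2900 via (A,hash)
  {BC}: card=250; try (C,nl_idx)→1600, (B,nl_idx)→2500, (B,hash)→2900, (C,merge)→3750, (B,merge)→3850, (C,hash)→4300 …(+2); best=1600 via (C,nl_idx)
  {BD}: card=7500; try (B,hash)→3400, (D,merge)→6500, (B,merge)→6850, (D,nl_idx)→9000, (D,hash)→9300, (B,nl_idx)→12000 …(+2); best=3400 via (B,hash)
  {ABC}: card=2500; try (A,hash)→4250, (A,merge)→5200, (B,hash)→7800, (B,nl_idx)→25400, (B,merge)→36750, (A,nl)→39100 …(+1); best=4250 via (A,hash)
  {BCD}: card=12500; try (D,merge)→8850, (D,hash)→10850, (C,hash)→14900, (D,nl_idx)→16350, (C,nl_idx)→75900, (C,merge)→110650 …(+2); best=8850 via (D,merge)
  {ABCD}: card=125000; try (D,hash)→15750, (A,hash)→23750, (D,merge)→41750, (D,nl_idx)→151750, (A,merge)→197700, (D,nl)→1254250 …(+1); best=15750 via (D,hash)

cost=15750; order=B,C,A,D; methods=nl_idx,hash,hash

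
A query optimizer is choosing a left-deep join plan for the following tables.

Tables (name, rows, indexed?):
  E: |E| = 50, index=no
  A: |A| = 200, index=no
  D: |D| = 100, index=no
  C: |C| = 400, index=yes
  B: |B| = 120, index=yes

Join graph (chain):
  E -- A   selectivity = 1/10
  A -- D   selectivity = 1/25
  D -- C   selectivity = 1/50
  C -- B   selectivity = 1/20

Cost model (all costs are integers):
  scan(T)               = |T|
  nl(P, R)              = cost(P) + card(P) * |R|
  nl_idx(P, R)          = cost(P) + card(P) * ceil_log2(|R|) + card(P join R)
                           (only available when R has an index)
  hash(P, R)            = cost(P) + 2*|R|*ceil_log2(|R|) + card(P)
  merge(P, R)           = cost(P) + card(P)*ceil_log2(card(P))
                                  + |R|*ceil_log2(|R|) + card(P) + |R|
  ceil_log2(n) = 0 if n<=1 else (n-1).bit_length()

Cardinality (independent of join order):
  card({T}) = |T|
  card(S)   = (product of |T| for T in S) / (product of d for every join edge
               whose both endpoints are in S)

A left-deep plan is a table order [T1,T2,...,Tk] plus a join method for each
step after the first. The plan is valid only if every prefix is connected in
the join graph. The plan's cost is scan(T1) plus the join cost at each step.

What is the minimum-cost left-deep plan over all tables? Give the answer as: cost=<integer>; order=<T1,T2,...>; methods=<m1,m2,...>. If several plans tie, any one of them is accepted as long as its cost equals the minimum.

cost=46480; order=D,C,A,E,B; methods=nl_idx,hash,hash,hash

Selinger DP (subsets sized 1..n):
  {E}: scan cost=50, card=50
  {A}: scan cost=200, card=200
  {D}: scan cost=100, card=100
  {C}: scan cost=400, card=400
  {B}: scan cost=120, card=120
  {AE}: card=1000; try (E,hash)→1000, (A,merge)→2200, (E,merge)→2350, (A,hash)→3300, (A,nl)→10050, (E,nl)→10200; best=1000 via (E,hash)
  {AD}: card=800; try (D,hash)→1800, (A,merge)→2700, (D,merge)→2800, (A,hash)→3400, (A,nl)→20100, (D,nl)→20200; best=1800 via (D,hash)
  {CD}: card=800; try (C,nl_idx)→1800, (D,hash)→2200, (C,merge)→4900, (D,merge)→5200, (C,hash)→7400, (C,nl)→40100 …(+1); best=1800 via (C,nl_idx)
  {BC}: card=2400; try (B,hash)→2480, (C,nl_idx)→3600, (C,merge)→5080, (B,merge)→5360, (B,nl_idx)→5600, (C,hash)→7440 …(+2); best=2480 via (B,hash)
  {ADE}: card=4000; try (E,hash)→3200, (D,hash)→3400, (E,merge)→10950, (D,merge)→12800, (E,nl)→41800, (D,nl)→101000; best=3200 via (E,hash)
  {ACD}: card=6400; try (A,hash)→5800, (C,hash)→9800, (A,merge)→12400, (C,merge)→14600, (C,nl_idx)→15400, (A,nl)→161800 …(+1); best=5800 via (A,hash)
  {BCD}: card=4800; try (B,hash)→4280, (D,hash)→6280, (B,merge)→11560, (B,nl_idx)→12200, (D,merge)→34480, (B,nl)→97800 …(+1); best=4280 via (B,hash)
  {ACDE}: card=32000; try (E,hash)→12800, (C,hash)→14400, (C,merge)→59200, (C,nl_idx)→71200, (E,merge)→95750, (E,nl)→325800 …(+1); best=12800 via (E,hash)
  {ABCD}: card=38400; try (A,hash)→12280, (B,hash)→13880, (A,merge)→73280, (B,nl_idx)→89000, (B,merge)→96360, (B,nl)→773800 …(+1); best=12280 via (A,hash)
  {ABCDE}: card=192000; try (B,hash)→46480, (E,hash)→51280, (B,nl_idx)→428800, (B,merge)→525760, (E,merge)→665430, (E,nl)→1932280 …(+1); best=46480 via (B,hash)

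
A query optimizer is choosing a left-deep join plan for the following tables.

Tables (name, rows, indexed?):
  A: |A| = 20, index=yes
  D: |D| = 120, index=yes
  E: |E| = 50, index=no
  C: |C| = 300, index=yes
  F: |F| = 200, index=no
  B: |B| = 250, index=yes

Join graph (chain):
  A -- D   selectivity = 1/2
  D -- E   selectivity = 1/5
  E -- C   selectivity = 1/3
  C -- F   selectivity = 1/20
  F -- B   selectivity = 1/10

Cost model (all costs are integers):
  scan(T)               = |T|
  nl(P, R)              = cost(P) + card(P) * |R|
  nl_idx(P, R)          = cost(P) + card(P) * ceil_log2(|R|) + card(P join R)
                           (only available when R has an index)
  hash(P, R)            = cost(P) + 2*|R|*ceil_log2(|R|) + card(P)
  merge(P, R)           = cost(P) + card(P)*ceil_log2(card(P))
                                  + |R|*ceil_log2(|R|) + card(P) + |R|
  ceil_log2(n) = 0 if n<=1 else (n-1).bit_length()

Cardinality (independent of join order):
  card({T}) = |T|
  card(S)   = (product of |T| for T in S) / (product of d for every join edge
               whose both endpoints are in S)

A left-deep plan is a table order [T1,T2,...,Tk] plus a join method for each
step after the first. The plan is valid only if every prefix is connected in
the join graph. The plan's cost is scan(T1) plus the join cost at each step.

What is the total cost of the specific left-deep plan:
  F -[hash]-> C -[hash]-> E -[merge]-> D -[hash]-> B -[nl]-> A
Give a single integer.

step 1: scan F: cost=200, card=200
step 2: join C via hash
    card(P join C) = 200*300/(20) = 3000
    cost = 200 + 2*300*9 + 200 = 5800
step 3: join E via hash
    card(P join E) = 3000*50/(3) = 50000
    cost = 5800 + 2*50*6 + 3000 = 9400
step 4: join D via merge
    card(P join D) = 50000*120/(5) = 1200000
    cost = 9400 + 50000*16 + 120*7 + 50000 + 120 = 860360
step 5: join B via hash
    card(P join B) = 1200000*250/(10) = 30000000
    cost = 860360 + 2*250*8 + 1200000 = 2064360
step 6: join A via nl
    card(P join A) = 30000000*20/(2) = 300000000
    cost = 2064360 + 30000000*20 = 602064360

602064360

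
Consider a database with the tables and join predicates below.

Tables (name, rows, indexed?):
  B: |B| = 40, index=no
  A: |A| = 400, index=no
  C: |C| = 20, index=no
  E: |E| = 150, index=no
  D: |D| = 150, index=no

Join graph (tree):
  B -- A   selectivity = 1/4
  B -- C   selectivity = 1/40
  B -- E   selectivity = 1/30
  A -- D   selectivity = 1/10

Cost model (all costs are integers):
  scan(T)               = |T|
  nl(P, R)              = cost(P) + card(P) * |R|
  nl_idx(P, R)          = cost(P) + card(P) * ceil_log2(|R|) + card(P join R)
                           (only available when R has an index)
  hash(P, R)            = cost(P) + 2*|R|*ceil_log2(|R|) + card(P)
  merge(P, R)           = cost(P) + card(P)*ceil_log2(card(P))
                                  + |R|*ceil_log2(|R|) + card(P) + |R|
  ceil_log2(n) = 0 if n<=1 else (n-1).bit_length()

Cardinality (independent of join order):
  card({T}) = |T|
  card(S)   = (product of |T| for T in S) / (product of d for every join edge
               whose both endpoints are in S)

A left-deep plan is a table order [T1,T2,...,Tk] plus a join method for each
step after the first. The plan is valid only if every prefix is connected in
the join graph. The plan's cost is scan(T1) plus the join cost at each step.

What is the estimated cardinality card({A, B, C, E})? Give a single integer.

Tables in S: A(400), B(40), C(20), E(150)
Edges inside S: B-A(d=4), B-C(d=40), B-E(d=30)
numerator = 400 * 40 * 20 * 150 = 48000000
denominator = 4 * 40 * 30 = 4800
card(S) = 48000000 / 4800 = 10000

10000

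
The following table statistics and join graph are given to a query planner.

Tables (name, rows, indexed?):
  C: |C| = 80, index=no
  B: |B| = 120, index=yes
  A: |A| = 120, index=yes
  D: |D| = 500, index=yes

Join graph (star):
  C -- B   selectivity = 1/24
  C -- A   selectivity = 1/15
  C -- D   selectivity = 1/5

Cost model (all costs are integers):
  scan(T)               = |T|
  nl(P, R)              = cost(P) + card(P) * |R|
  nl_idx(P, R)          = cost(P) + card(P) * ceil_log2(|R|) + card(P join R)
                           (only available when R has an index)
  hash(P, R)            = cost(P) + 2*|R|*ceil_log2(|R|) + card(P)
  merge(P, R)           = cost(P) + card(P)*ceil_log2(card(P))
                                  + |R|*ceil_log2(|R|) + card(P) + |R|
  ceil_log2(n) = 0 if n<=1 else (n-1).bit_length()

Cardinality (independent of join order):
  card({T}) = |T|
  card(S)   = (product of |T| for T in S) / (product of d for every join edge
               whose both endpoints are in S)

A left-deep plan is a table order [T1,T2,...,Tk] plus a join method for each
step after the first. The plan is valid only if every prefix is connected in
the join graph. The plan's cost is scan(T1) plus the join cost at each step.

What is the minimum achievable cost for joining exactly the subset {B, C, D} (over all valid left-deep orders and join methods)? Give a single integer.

10040

Selinger DP over subsets of {B,C,D}:
  {C}: scan cost=80, card=80
  {B}: scan cost=120, card=120
  {D}: scan cost=500, card=500
  {BC}: card=400; try (B,nl_idx)→1040, (C,hash)→1360, (B,merge)→1680, (C,merge)→1720, (B,hash)→1840, (B,nl)→9680 …(+1); best=1040 via (B,nl_idx)
  {CD}: card=8000; try (C,hash)→2120, (D,merge)→5720, (C,merge)→6140, (D,nl_idx)→8800, (D,hash)→9160, (D,nl)→40080 …(+1); best=2120 via (C,hash)
  {BCD}: card=40000; try (D,merge)→10040, (D,hash)→10440, (B,hash)→11800, (D,nl_idx)→44640, (B,nl_idx)→98120, (B,merge)→115080 …(+2); best=10040 via (D,merge)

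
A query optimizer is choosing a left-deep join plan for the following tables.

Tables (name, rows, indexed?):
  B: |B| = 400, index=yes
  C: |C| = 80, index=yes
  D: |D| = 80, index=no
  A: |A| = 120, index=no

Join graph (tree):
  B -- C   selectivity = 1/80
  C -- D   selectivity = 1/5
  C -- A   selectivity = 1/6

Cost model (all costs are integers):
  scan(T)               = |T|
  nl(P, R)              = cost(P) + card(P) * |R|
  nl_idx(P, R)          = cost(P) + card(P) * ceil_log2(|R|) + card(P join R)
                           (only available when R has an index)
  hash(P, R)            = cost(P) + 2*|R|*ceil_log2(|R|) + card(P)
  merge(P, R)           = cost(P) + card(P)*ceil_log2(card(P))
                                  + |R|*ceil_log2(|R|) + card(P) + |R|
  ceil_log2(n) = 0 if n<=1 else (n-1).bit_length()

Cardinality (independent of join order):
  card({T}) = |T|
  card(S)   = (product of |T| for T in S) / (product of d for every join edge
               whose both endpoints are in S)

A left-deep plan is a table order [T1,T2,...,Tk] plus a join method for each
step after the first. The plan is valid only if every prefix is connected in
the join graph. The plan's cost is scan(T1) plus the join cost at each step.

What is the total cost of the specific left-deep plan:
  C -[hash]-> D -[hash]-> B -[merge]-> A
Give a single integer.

step 1: scan C: cost=80, card=80
step 2: join D via hash
    card(P join D) = 80*80/(5) = 1280
    cost = 80 + 2*80*7 + 80 = 1280
step 3: join B via hash
    card(P join B) = 1280*400/(80) = 6400
    cost = 1280 + 2*400*9 + 1280 = 9760
step 4: join A via merge
    card(P join A) = 6400*120/(6) = 128000
    cost = 9760 + 6400*13 + 120*7 + 6400 + 120 = 100320

100320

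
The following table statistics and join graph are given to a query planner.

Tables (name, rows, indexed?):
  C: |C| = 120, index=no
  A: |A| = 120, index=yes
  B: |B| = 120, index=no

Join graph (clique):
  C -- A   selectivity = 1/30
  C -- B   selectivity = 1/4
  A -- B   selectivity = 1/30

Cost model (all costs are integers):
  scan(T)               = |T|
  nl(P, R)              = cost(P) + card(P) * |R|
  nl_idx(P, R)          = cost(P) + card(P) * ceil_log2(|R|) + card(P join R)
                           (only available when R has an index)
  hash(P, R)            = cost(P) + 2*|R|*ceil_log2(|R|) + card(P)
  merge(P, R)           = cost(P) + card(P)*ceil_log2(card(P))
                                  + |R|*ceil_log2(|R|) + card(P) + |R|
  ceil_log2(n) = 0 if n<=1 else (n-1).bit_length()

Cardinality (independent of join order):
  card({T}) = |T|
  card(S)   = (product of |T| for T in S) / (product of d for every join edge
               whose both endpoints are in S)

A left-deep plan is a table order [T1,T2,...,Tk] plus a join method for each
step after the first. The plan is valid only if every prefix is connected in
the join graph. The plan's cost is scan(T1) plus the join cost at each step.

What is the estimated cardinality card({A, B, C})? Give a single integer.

Tables in S: A(120), B(120), C(120)
Edges inside S: C-A(d=30), C-B(d=4), A-B(d=30)
numerator = 120 * 120 * 120 = 1728000
denominator = 30 * 4 * 30 = 3600
card(S) = 1728000 / 3600 = 480

480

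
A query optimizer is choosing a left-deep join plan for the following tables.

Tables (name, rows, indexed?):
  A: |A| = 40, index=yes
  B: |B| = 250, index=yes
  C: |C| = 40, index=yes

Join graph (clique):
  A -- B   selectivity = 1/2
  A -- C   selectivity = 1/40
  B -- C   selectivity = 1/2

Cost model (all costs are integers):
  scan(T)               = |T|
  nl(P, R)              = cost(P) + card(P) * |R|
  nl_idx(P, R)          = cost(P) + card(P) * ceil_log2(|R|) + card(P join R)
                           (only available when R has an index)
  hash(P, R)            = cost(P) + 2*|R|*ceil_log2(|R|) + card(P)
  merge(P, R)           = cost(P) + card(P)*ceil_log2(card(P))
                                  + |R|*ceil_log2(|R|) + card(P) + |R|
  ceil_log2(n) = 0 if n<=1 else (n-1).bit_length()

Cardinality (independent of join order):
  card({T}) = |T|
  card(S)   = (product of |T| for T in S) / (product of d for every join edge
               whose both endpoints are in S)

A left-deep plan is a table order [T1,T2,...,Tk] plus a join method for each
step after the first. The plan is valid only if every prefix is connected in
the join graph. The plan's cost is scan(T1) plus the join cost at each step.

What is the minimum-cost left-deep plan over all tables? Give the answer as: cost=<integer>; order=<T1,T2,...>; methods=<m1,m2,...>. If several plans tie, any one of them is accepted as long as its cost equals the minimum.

cost=2850; order=A,C,B; methods=nl_idx,merge

Selinger DP (subsets sized 1..n):
  {A}: scan cost=40, card=40
  {B}: scan cost=250, card=250
  {C}: scan cost=40, card=40
  {AB}: card=5000; try (A,hash)→980, (B,merge)→2570, (A,merge)→2780, (B,hash)→4080, (B,nl_idx)→5360, (A,nl_idx)→6750 …(+2); best=980 via (A,hash)
  {AC}: card=40; try (C,nl_idx)→320, (A,nl_idx)→320, (C,hash)→560, (A,hash)→560, (C,merge)→600, (A,merge)→600 …(+2); best=320 via (C,nl_idx)
  {BC}: card=5000; try (C,hash)→980, (B,merge)→2570, (C,merge)→2780, (B,hash)→4080, (B,nl_idx)→5360, (C,nl_idx)→6750 …(+2); best=980 via (C,hash)
  {ABC}: card=2500; try (B,merge)→2850, (B,nl_idx)→3140, (B,hash)→4360, (C,hash)→6460, (A,hash)→6460, (B,nl)→10320 …(+6); best=2850 via (B,merge)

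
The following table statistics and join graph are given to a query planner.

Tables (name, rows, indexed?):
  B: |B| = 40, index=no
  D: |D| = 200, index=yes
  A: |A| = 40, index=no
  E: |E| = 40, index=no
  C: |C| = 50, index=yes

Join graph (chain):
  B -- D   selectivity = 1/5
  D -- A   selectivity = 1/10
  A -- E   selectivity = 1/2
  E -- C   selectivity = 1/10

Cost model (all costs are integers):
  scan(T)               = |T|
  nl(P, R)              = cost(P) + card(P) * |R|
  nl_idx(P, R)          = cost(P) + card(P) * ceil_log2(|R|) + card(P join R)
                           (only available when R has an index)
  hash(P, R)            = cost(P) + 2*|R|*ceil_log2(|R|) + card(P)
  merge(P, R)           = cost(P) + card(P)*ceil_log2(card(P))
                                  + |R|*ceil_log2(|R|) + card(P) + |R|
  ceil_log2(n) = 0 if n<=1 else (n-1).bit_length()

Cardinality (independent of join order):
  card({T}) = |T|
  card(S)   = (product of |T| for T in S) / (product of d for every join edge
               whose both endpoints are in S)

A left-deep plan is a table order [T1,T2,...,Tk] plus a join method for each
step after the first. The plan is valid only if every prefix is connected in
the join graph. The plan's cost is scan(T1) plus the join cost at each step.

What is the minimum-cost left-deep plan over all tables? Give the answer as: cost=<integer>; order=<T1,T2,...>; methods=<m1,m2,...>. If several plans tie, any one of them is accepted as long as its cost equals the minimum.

Selinger DP (subsets sized 1..n):
  {B}: scan cost=40, card=40
  {D}: scan cost=200, card=200
  {A}: scan cost=40, card=40
  {E}: scan cost=40, card=40
  {C}: scan cost=50, card=50
  {BD}: card=1600; try (B,hash)→880, (D,nl_idx)→1960, (D,merge)→2120, (B,merge)→2280, (D,hash)→3280, (D,nl)→8040 …(+1); best=880 via (B,hash)
  {AD}: card=800; try (A,hash)→880, (D,nl_idx)→1160, (D,merge)→2120, (A,merge)→2280, (D,hash)→3280, (D,nl)→8040 …(+1); best=880 via (A,hash)
  {AE}: card=800; try (E,hash)→560, (A,hash)→560, (E,merge)→600, (A,merge)→600, (E,nl)→1640, (A,nl)→1640; best=560 via (E,hash)
  {CE}: card=200; try (C,nl_idx)→480, (E,hash)→580, (C,merge)→670, (E,merge)→680, (C,hash)→680, (C,nl)→2040 …(+1); best=480 via (C,nl_idx)
  {ABD}: card=6400; try (B,hash)→2160, (A,hash)→2960, (B,merge)→9960, (A,merge)→20360, (B,nl)→32880, (A,nl)→64880; best=2160 via (B,hash)
  {ADE}: card=16000; try (E,hash)→2160, (D,hash)→4560, (E,merge)→9960, (D,merge)→11160, (D,nl_idx)→22960, (E,nl)→32880 …(+1); best=2160 via (E,hash)
  {ACE}: card=4000; try (A,hash)→1160, (C,hash)→1960, (A,merge)→2560, (A,nl)→8480, (C,nl_idx)→9360, (C,merge)→9710 …(+1); best=1160 via (A,hash)
  {ABDE}: card=128000; try (E,hash)→9040, (B,hash)→18640, (E,merge)→92040, (B,merge)→242440, (E,nl)→258160, (B,nl)→642160; best=9040 via (E,hash)
  {ACDE}: card=80000; try (D,hash)→8360, (C,hash)→18760, (D,merge)→54960, (D,nl_idx)→113160, (C,nl_idx)→178160, (C,merge)→242510 …(+2); best=8360 via (D,hash)
  {ABCDE}: card=640000; try (B,hash)→88840, (C,hash)→137640, (C,nl_idx)→1417040, (B,merge)→1448640, (C,merge)→2313390, (B,nl)→3208360 …(+1); best=88840 via (B,hash)

cost=88840; order=E,C,A,D,B; methods=nl_idx,hash,hash,hash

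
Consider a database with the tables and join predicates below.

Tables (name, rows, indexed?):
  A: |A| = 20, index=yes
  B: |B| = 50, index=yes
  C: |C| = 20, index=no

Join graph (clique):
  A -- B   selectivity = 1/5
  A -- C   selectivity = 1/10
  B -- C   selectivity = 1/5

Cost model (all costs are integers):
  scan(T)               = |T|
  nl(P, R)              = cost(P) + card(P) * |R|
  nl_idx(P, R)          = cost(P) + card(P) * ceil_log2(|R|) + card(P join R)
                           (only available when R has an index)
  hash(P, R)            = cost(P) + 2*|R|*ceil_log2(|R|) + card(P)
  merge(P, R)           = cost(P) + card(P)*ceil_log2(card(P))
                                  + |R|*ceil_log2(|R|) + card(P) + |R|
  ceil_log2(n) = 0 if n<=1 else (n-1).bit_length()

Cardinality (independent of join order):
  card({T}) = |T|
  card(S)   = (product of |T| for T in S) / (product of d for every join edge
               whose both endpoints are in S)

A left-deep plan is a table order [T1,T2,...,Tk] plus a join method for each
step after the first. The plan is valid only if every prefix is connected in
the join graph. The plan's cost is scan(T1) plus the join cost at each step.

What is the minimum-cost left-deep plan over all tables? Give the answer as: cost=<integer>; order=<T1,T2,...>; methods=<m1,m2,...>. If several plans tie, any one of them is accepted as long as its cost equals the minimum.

Selinger DP (subsets sized 1..n):
  {A}: scan cost=20, card=20
  {B}: scan cost=50, card=50
  {C}: scan cost=20, card=20
  {AB}: card=200; try (A,hash)→300, (B,nl_idx)→340, (B,merge)→490, (A,nl_idx)→500, (A,merge)→520, (B,hash)→640 …(+2); best=300 via (A,hash)
  {AC}: card=40; try (A,nl_idx)→160, (C,hash)→240, (A,hash)→240, (C,merge)→260, (A,merge)→260, (C,nl)→420 …(+1); best=160 via (A,nl_idx)
  {BC}: card=200; try (C,hash)→300, (B,nl_idx)→340, (B,merge)→490, (C,merge)→520, (B,hash)→640, (B,nl)→1020 …(+1); best=300 via (C,hash)
  {ABC}: card=80; try (B,nl_idx)→480, (C,hash)→700, (A,hash)→700, (B,merge)→790, (B,hash)→800, (A,nl_idx)→1380 …(+5); best=480 via (B,nl_idx)

cost=480; order=C,A,B; methods=nl_idx,nl_idx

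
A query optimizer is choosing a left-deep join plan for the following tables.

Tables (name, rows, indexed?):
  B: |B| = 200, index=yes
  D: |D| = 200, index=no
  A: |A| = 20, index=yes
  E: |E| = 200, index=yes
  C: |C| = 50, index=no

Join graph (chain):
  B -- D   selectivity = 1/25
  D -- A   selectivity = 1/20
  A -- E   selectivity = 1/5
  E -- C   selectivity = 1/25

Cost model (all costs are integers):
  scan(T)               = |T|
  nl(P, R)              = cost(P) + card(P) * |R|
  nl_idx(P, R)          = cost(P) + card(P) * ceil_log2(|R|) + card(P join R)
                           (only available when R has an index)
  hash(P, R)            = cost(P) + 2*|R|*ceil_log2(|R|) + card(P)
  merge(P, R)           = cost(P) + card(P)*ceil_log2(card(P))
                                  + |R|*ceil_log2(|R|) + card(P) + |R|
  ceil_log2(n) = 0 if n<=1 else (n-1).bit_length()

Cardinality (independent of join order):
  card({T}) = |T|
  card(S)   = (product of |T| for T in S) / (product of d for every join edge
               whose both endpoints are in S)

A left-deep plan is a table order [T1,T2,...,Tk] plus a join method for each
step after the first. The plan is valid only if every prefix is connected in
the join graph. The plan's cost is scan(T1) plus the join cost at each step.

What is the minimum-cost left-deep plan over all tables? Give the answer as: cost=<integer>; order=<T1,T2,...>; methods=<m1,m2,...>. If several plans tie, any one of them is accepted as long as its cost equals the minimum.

Selinger DP (subsets sized 1..n):
  {B}: scan cost=200, card=200
  {D}: scan cost=200, card=200
  {A}: scan cost=20, card=20
  {E}: scan cost=200, card=200
  {C}: scan cost=50, card=50
  {BD}: card=1600; try (B,nl_idx)→3400, (D,hash)→3600, (B,hash)→3600, (D,merge)→3800, (B,merge)→3800, (D,nl)→40200 …(+1); best=3400 via (B,nl_idx)
  {AD}: card=200; try (A,hash)→600, (A,nl_idx)→1400, (D,merge)→1940, (A,merge)→2120, (D,hash)→3240, (D,nl)→4020 …(+1); best=600 via (A,hash)
  {AE}: card=800; try (A,hash)→600, (E,nl_idx)→980, (E,merge)→1940, (A,nl_idx)→2000, (A,merge)→2120, (E,hash)→3240 …(+2); best=600 via (A,hash)
  {CE}: card=400; try (E,nl_idx)→850, (C,hash)→1000, (E,merge)→2200, (C,merge)→2350, (E,hash)→3300, (E,nl)→10050 …(+1); best=850 via (E,nl_idx)
  {ABD}: card=1600; try (B,nl_idx)→3800, (B,hash)→4000, (B,merge)→4200, (A,hash)→5200, (A,nl_idx)→13000, (A,merge)→22720 …(+2); best=3800 via (B,nl_idx)
  {ADE}: card=8000; try (E,hash)→4000, (E,merge)→4200, (D,hash)→4600, (E,nl_idx)→10200, (D,merge)→11200, (E,nl)→40600 …(+1); best=4000 via (E,hash)
  {ACE}: card=1600; try (A,hash)→1450, (C,hash)→2000, (A,nl_idx)→4450, (A,merge)→4970, (A,nl)→8850, (C,merge)→9750 …(+1); best=1450 via (A,hash)
  {ABDE}: card=64000; try (E,hash)→8600, (B,hash)→15200, (E,merge)→24800, (E,nl_idx)→80600, (B,merge)→117800, (B,nl_idx)→132000 …(+2); best=8600 via (E,hash)
  {ACDE}: card=16000; try (D,hash)→6250, (C,hash)→12600, (D,merge)→22450, (C,merge)→116350, (D,nl)→321450, (C,nl)→404000; best=6250 via (D,hash)
  {ABCDE}: card=128000; try (B,hash)→25450, (C,hash)→73200, (B,merge)→248050, (B,nl_idx)→262250, (C,merge)→1096950, (B,nl)→3206250 …(+1); best=25450 via (B,hash)

cost=25450; order=C,E,A,D,B; methods=nl_idx,hash,hash,hash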